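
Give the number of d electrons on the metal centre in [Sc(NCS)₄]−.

Summing ligand charges against the −1 overall charge gives an oxidation state of +3 for scandium.
Scandium is a group-3 element; Sc(III) is therefore d⁰.

d⁰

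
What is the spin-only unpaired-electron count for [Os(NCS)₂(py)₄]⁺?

1 unpaired electron

Summing ligand charges against the +1 overall charge gives an oxidation state of +3 for osmium.
Group 8 minus oxidation state 3 gives a d⁵ configuration.
The spin state decides the count: a 5d ion has a large Δₒ and is invariably low-spin.
An octahedral low-spin d⁵ ion is t₂g⁵e_g⁰, giving 1 unpaired electron.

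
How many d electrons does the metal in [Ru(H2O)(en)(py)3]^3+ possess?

d5

Summing ligand charges against the +3 overall charge gives an oxidation state of +3 for ruthenium.
Ru sits in group 8, so the d-electron count is 8 − 3 = 5.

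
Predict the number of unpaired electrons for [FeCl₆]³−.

Each chloride is −1; balancing the −3 overall charge requires Fe(III).
Iron is a group-8 element; Fe(III) is therefore d⁵.
The spin state decides the count: Chloride is a weak-field ligand for a first-row metal, so the complex is high-spin.
An octahedral high-spin d⁵ ion is t₂g³e_g², giving 5 unpaired electrons.

5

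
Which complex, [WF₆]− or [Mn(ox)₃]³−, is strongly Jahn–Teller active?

[WF₆]−: Each fluoride is −1; balancing the −1 overall charge requires W(V). Tungsten is a group-6 element; W(V) is therefore d¹. The d¹ configuration leaves the e_g set evenly filled (or empty) — no strong Jahn–Teller driving force.
[Mn(ox)₃]³−: Summing ligand charges against the −3 overall charge gives an oxidation state of +3 for manganese. Mn sits in group 7, so the d-electron count is 7 − 3 = 4. Oxalate is a weak-field ligand for a first-row metal, so the complex is high-spin. The t₂g³e_g¹ (high-spin) configuration has an unevenly filled e_g set; the Jahn–Teller theorem predicts a tetragonal distortion (typically axial elongation) to lift the degeneracy.

[Mn(ox)₃]³−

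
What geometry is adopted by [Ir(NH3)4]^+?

Ligand charges: ammonia is neutral. With an overall charge of +1 the iridium centre must be in the +1 oxidation state.
Ir sits in group 9, so the d-electron count is 9 − 1 = 8.
Coordination number: 4.
A 5d d⁸ ion has a large crystal-field splitting; square planar leaves the high-energy d_{x²−y²} orbital empty and maximises CFSE.

square planar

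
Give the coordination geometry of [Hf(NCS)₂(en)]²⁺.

Ligand charges: each isothiocyanate is −1; ethylenediamine is neutral. With an overall charge of +2 the hafnium centre must be in the +4 oxidation state.
Group 4 minus oxidation state 4 gives a d⁰ configuration.
Counting donor atoms: 2×isothiocyanate (monodentate) → 2 donors; 1×ethylenediamine (bidentate) → 2 donors. Coordination number = 4.
A d⁰ ion has no crystal-field stabilisation preference between square planar and tetrahedral, so four ligands adopt the sterically favoured tetrahedral geometry.

tetrahedral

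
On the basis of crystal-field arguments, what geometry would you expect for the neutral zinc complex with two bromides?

linear

Each bromide is −1; balancing the 0 overall charge requires Zn(II).
Group 12 minus oxidation state 2 gives a d¹⁰ configuration.
Coordination number: 2.
A d¹⁰ ion with only two ligands adopts a linear arrangement (sp hybridisation; no CFSE preference).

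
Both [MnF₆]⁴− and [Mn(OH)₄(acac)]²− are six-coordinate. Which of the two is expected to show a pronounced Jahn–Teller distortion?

[MnF₆]⁴−: Summing ligand charges against the −4 overall charge gives an oxidation state of +2 for manganese. Mn sits in group 7, so the d-electron count is 7 − 2 = 5. Fluoride is a weak-field ligand for a first-row metal, so the complex is high-spin. The d⁵ configuration leaves the e_g set evenly filled (or empty) — no strong Jahn–Teller driving force.
[Mn(OH)₄(acac)]²−: Ligand charges: each hydroxide is −1; each acetylacetonate is −1. With an overall charge of −2 the manganese centre must be in the +3 oxidation state. Manganese is a group-7 element; Mn(III) is therefore d⁴. Acetylacetonate and hydroxide are weak-field ligands for a first-row metal, so the complex is high-spin. The t₂g³e_g¹ (high-spin) configuration has an unevenly filled e_g set; the Jahn–Teller theorem predicts a tetragonal distortion (typically axial elongation) to lift the degeneracy.

[Mn(OH)₄(acac)]²−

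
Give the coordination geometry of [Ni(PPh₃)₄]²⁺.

square planar

Summing ligand charges against the +2 overall charge gives an oxidation state of +2 for nickel.
Group 10 minus oxidation state 2 gives a d⁸ configuration.
With 4 monodentate ligands the coordination number is 4.
Triphenylphosphine is a strong-field ligand (high in the spectrochemical series).
A 3d d⁸ ion with strong-field ligands gains enough CFSE to favour square planar over tetrahedral.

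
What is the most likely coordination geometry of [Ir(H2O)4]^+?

Ligand charges: water is neutral. With an overall charge of +1 the iridium centre must be in the +1 oxidation state.
Ir sits in group 9, so the d-electron count is 9 − 1 = 8.
Coordination number: 4.
A 5d d⁸ ion has a large crystal-field splitting; square planar leaves the high-energy d_{x²−y²} orbital empty and maximises CFSE.

square planar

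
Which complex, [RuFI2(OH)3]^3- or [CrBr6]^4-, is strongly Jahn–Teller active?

[RuFI2(OH)3]^3-: Each fluoride is −1; each iodide is −1; each hydroxide is −1; balancing the −3 overall charge requires Ru(III). Ru sits in group 8, so the d-electron count is 8 − 3 = 5. A 4d ion has a large Δₒ and is invariably low-spin. The d⁵ configuration leaves the e_g set evenly filled (or empty) — no strong Jahn–Teller driving force.
[CrBr6]^4-: Each bromide is −1; balancing the −4 overall charge requires Cr(II). Chromium is a group-6 element; Cr(II) is therefore d⁴. Bromide is a weak-field ligand for a first-row metal, so the complex is high-spin. The t₂g³e_g¹ (high-spin) configuration has an unevenly filled e_g set; the Jahn–Teller theorem predicts a tetragonal distortion (typically axial elongation) to lift the degeneracy.

[CrBr6]^4-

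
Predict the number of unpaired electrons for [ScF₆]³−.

0

Each fluoride is −1; balancing the −3 overall charge requires Sc(III).
Sc sits in group 3, so the d-electron count is 3 − 3 = 0.
In an octahedral field the d⁰ configuration is t₂g⁰e_g⁰, giving 0 unpaired electrons.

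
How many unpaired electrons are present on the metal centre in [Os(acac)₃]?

1 unpaired electron

Ligand charges: each acetylacetonate is −1. With an overall charge of 0 the osmium centre must be in the +3 oxidation state.
Group 8 minus oxidation state 3 gives a d⁵ configuration.
Counting donor atoms: 3×acetylacetonate (bidentate) → 6 donors. Coordination number = 6.
The spin state decides the count: a 5d ion has a large Δₒ and is invariably low-spin.
An octahedral low-spin d⁵ ion is t₂g⁵e_g⁰, giving 1 unpaired electron.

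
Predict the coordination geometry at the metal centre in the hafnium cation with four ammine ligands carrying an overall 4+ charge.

Ammonia is neutral; balancing the +4 overall charge requires Hf(IV).
Hafnium is a group-4 element; Hf(IV) is therefore d⁰.
With 4 monodentate ligands the coordination number is 4.
A d⁰ ion has no crystal-field stabilisation preference between square planar and tetrahedral, so four ligands adopt the sterically favoured tetrahedral geometry.

tetrahedral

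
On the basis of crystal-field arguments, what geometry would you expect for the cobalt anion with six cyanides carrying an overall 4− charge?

Each cyanide is −1; balancing the −4 overall charge requires Co(II).
Co sits in group 9, so the d-electron count is 9 − 2 = 7.
Coordination number: 6.
Six donors around a single metal centre give an octahedral coordination sphere.

octahedral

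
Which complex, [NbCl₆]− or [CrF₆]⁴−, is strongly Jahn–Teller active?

[CrF₆]⁴−

[NbCl₆]−: Ligand charges: each chloride is −1. With an overall charge of −1 the niobium centre must be in the +5 oxidation state. Nb sits in group 5, so the d-electron count is 5 − 5 = 0. The d⁰ configuration leaves the e_g set evenly filled (or empty) — no strong Jahn–Teller driving force.
[CrF₆]⁴−: Ligand charges: each fluoride is −1. With an overall charge of −4 the chromium centre must be in the +2 oxidation state. Chromium is a group-6 element; Cr(II) is therefore d⁴. Fluoride is a weak-field ligand for a first-row metal, so the complex is high-spin. The t₂g³e_g¹ (high-spin) configuration has an unevenly filled e_g set; the Jahn–Teller theorem predicts a tetragonal distortion (typically axial elongation) to lift the degeneracy.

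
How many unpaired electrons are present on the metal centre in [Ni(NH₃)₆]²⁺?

Ammonia is neutral; balancing the +2 overall charge requires Ni(II).
Ni sits in group 10, so the d-electron count is 10 − 2 = 8.
In an octahedral field the d⁸ configuration is t₂g⁶e_g² (only one arrangement possible), giving 2 unpaired electrons.

2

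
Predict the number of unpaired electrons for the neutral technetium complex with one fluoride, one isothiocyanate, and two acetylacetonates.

Each fluoride is −1; each isothiocyanate is −1; each acetylacetonate is −1; balancing the 0 overall charge requires Tc(IV).
Technetium is a group-7 element; Tc(IV) is therefore d³.
Counting donor atoms: 1×fluoride (monodentate) → 1 donor; 1×isothiocyanate (monodentate) → 1 donor; 2×acetylacetonate (bidentate) → 4 donors. Coordination number = 6.
In an octahedral field the d³ configuration is t₂g³e_g⁰ (only one arrangement possible), giving 3 unpaired electrons.

3 unpaired electrons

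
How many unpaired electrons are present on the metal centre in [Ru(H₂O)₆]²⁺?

0

Ligand charges: water is neutral. With an overall charge of +2 the ruthenium centre must be in the +2 oxidation state.
Ruthenium is a group-8 element; Ru(II) is therefore d⁶.
The spin state decides the count: a 4d ion has a large Δₒ and is invariably low-spin.
An octahedral low-spin d⁶ ion is t₂g⁶e_g⁰, giving 0 unpaired electrons.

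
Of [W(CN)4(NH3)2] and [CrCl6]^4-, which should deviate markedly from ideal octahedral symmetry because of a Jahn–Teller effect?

[CrCl6]^4-

[W(CN)4(NH3)2]: Summing ligand charges against the 0 overall charge gives an oxidation state of +4 for tungsten. Tungsten is a group-6 element; W(IV) is therefore d². The d² configuration leaves the e_g set evenly filled (or empty) — no strong Jahn–Teller driving force.
[CrCl6]^4-: Each chloride is −1; balancing the −4 overall charge requires Cr(II). Cr sits in group 6, so the d-electron count is 6 − 2 = 4. Chloride is a weak-field ligand for a first-row metal, so the complex is high-spin. The t₂g³e_g¹ (high-spin) configuration has an unevenly filled e_g set; the Jahn–Teller theorem predicts a tetragonal distortion (typically axial elongation) to lift the degeneracy.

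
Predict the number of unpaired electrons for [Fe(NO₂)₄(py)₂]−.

1 unpaired electron

Summing ligand charges against the −1 overall charge gives an oxidation state of +3 for iron.
Group 8 minus oxidation state 3 gives a d⁵ configuration.
The spin state decides the count: Nitro (N-bound nitrite) is a strong-field ligand (high in the spectrochemical series) for a first-row metal, so the complex is low-spin.
An octahedral low-spin d⁵ ion is t₂g⁵e_g⁰, giving 1 unpaired electron.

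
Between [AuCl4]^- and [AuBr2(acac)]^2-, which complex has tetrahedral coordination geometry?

[AuBr2(acac)]^2-

For [AuCl4]^-: Ligand charges: each chloride is −1. With an overall charge of −1 the gold centre must be in the +3 oxidation state. Group 11 minus oxidation state 3 gives a d⁸ configuration. A 5d d⁸ ion has a large crystal-field splitting; square planar leaves the high-energy d_{x²−y²} orbital empty and maximises CFSE. → square planar.
For [AuBr2(acac)]^2-: Ligand charges: each bromide is −1; each acetylacetonate is −1. With an overall charge of −2 the gold centre must be in the +1 oxidation state. Au sits in group 11, so the d-electron count is 11 − 1 = 10. A d¹⁰ ion has no crystal-field stabilisation preference between square planar and tetrahedral, so four ligands adopt the sterically favoured tetrahedral geometry. → tetrahedral.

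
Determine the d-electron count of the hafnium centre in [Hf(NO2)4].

Summing ligand charges against the 0 overall charge gives an oxidation state of +4 for hafnium.
Hafnium is a group-4 element; Hf(IV) is therefore d⁰.

d0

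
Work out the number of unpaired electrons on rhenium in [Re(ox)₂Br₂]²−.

3

Each oxalate is −2; each bromide is −1; balancing the −2 overall charge requires Re(IV).
Group 7 minus oxidation state 4 gives a d³ configuration.
Counting donor atoms: 2×oxalate (bidentate) → 4 donors; 2×bromide (monodentate) → 2 donors. Coordination number = 6.
In an octahedral field the d³ configuration is t₂g³e_g⁰ (only one arrangement possible), giving 3 unpaired electrons.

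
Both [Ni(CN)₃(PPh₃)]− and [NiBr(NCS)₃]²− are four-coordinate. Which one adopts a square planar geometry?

[Ni(CN)₃(PPh₃)]−

For [Ni(CN)₃(PPh₃)]−: Summing ligand charges against the −1 overall charge gives an oxidation state of +2 for nickel. Ni sits in group 10, so the d-electron count is 10 − 2 = 8. Cyanide and triphenylphosphine are strong-field ligands (high in the spectrochemical series). A 3d d⁸ ion with strong-field ligands gains enough CFSE to favour square planar over tetrahedral. → square planar.
For [NiBr(NCS)₃]²−: Each bromide is −1; each isothiocyanate is −1; balancing the −2 overall charge requires Ni(II). Nickel is a group-10 element; Ni(II) is therefore d⁸. Bromide and isothiocyanate are weak-field ligands. With weak-field ligands the CFSE gain from square planar is small, so a 3d d⁸ ion takes the sterically preferred tetrahedral geometry. → tetrahedral.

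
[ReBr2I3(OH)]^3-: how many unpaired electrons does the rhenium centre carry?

Summing ligand charges against the −3 overall charge gives an oxidation state of +3 for rhenium.
Re sits in group 7, so the d-electron count is 7 − 3 = 4.
The spin state decides the count: a 5d ion has a large Δₒ and is invariably low-spin.
An octahedral low-spin d⁴ ion is t₂g⁴e_g⁰, giving 2 unpaired electrons.

2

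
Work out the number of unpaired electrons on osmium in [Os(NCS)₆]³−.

1 unpaired electron

Summing ligand charges against the −3 overall charge gives an oxidation state of +3 for osmium.
Group 8 minus oxidation state 3 gives a d⁵ configuration.
The spin state decides the count: a 5d ion has a large Δₒ and is invariably low-spin.
An octahedral low-spin d⁵ ion is t₂g⁵e_g⁰, giving 1 unpaired electron.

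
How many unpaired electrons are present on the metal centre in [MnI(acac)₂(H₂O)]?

Ligand charges: each iodide is −1; each acetylacetonate is −1; water is neutral. With an overall charge of 0 the manganese centre must be in the +3 oxidation state.
Manganese is a group-7 element; Mn(III) is therefore d⁴.
Counting donor atoms: 1×iodide (monodentate) → 1 donor; 2×acetylacetonate (bidentate) → 4 donors; 1×water (monodentate) → 1 donor. Coordination number = 6.
The spin state decides the count: Acetylacetonate and iodide are weak-field ligands for a first-row metal, so the complex is high-spin.
An octahedral high-spin d⁴ ion is t₂g³e_g¹, giving 4 unpaired electrons.

4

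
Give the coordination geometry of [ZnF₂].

Each fluoride is −1; balancing the 0 overall charge requires Zn(II).
Zn sits in group 12, so the d-electron count is 12 − 2 = 10.
With 2 monodentate ligands the coordination number is 2.
A d¹⁰ ion with only two ligands adopts a linear arrangement (sp hybridisation; no CFSE preference).

linear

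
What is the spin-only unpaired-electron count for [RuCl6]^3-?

1

Ligand charges: each chloride is −1. With an overall charge of −3 the ruthenium centre must be in the +3 oxidation state.
Ru sits in group 8, so the d-electron count is 8 − 3 = 5.
The spin state decides the count: a 4d ion has a large Δₒ and is invariably low-spin.
An octahedral low-spin d⁵ ion is t₂g⁵e_g⁰, giving 1 unpaired electron.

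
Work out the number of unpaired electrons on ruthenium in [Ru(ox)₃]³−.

Summing ligand charges against the −3 overall charge gives an oxidation state of +3 for ruthenium.
Ruthenium is a group-8 element; Ru(III) is therefore d⁵.
Counting donor atoms: 3×oxalate (bidentate) → 6 donors. Coordination number = 6.
The spin state decides the count: a 4d ion has a large Δₒ and is invariably low-spin.
An octahedral low-spin d⁵ ion is t₂g⁵e_g⁰, giving 1 unpaired electron.

1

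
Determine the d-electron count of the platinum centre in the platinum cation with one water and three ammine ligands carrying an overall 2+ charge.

Ligand charges: water is neutral; ammonia is neutral. With an overall charge of +2 the platinum centre must be in the +2 oxidation state.
Platinum is a group-10 element; Pt(II) is therefore d⁸.

d⁸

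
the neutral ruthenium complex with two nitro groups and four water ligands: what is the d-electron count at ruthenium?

d6

Summing ligand charges against the 0 overall charge gives an oxidation state of +2 for ruthenium.
Ru sits in group 8, so the d-electron count is 8 − 2 = 6.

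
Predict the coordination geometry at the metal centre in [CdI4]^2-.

Ligand charges: each iodide is −1. With an overall charge of −2 the cadmium centre must be in the +2 oxidation state.
Cd sits in group 12, so the d-electron count is 12 − 2 = 10.
With 4 monodentate ligands the coordination number is 4.
A d¹⁰ ion has no crystal-field stabilisation preference between square planar and tetrahedral, so four ligands adopt the sterically favoured tetrahedral geometry.

tetrahedral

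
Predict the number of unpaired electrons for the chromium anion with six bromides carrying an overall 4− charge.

Each bromide is −1; balancing the −4 overall charge requires Cr(II).
Group 6 minus oxidation state 2 gives a d⁴ configuration.
The spin state decides the count: Bromide is a weak-field ligand for a first-row metal, so the complex is high-spin.
An octahedral high-spin d⁴ ion is t₂g³e_g¹, giving 4 unpaired electrons.

4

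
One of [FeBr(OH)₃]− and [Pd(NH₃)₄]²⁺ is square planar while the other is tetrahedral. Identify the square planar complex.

[Pd(NH₃)₄]²⁺

For [FeBr(OH)₃]−: Ligand charges: each bromide is −1; each hydroxide is −1. With an overall charge of −1 the iron centre must be in the +3 oxidation state. Iron is a group-8 element; Fe(III) is therefore d⁵. A high-spin d⁵ ion has zero CFSE in either geometry, so four ligands adopt the sterically favoured tetrahedral geometry. → tetrahedral.
For [Pd(NH₃)₄]²⁺: Ammonia is neutral; balancing the +2 overall charge requires Pd(II). Pd sits in group 10, so the d-electron count is 10 − 2 = 8. A 4d d⁸ ion has a large crystal-field splitting; square planar leaves the high-energy d_{x²−y²} orbital empty and maximises CFSE. → square planar.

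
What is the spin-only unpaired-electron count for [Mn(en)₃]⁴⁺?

3

Ligand charges: ethylenediamine is neutral. With an overall charge of +4 the manganese centre must be in the +4 oxidation state.
Group 7 minus oxidation state 4 gives a d³ configuration.
Counting donor atoms: 3×ethylenediamine (bidentate) → 6 donors. Coordination number = 6.
In an octahedral field the d³ configuration is t₂g³e_g⁰ (only one arrangement possible), giving 3 unpaired electrons.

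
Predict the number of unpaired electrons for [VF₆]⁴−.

Ligand charges: each fluoride is −1. With an overall charge of −4 the vanadium centre must be in the +2 oxidation state.
Vanadium is a group-5 element; V(II) is therefore d³.
In an octahedral field the d³ configuration is t₂g³e_g⁰ (only one arrangement possible), giving 3 unpaired electrons.

3 unpaired electrons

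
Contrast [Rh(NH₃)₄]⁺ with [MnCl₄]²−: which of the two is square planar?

For [Rh(NH₃)₄]⁺: Summing ligand charges against the +1 overall charge gives an oxidation state of +1 for rhodium. Group 9 minus oxidation state 1 gives a d⁸ configuration. A 4d d⁸ ion has a large crystal-field splitting; square planar leaves the high-energy d_{x²−y²} orbital empty and maximises CFSE. → square planar.
For [MnCl₄]²−: Ligand charges: each chloride is −1. With an overall charge of −2 the manganese centre must be in the +2 oxidation state. Manganese is a group-7 element; Mn(II) is therefore d⁵. A high-spin d⁵ ion has zero CFSE in either geometry, so four ligands adopt the sterically favoured tetrahedral geometry. → tetrahedral.

[Rh(NH₃)₄]⁺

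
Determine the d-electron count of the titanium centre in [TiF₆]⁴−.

d²

Ligand charges: each fluoride is −1. With an overall charge of −4 the titanium centre must be in the +2 oxidation state.
Titanium is a group-4 element; Ti(II) is therefore d².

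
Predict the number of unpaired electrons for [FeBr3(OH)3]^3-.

5 unpaired electrons

Ligand charges: each bromide is −1; each hydroxide is −1. With an overall charge of −3 the iron centre must be in the +3 oxidation state.
Group 8 minus oxidation state 3 gives a d⁵ configuration.
The spin state decides the count: Bromide and hydroxide are weak-field ligands for a first-row metal, so the complex is high-spin.
An octahedral high-spin d⁵ ion is t₂g³e_g², giving 5 unpaired electrons.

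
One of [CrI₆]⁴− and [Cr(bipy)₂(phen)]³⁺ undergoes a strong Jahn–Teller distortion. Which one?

[CrI₆]⁴−: Ligand charges: each iodide is −1. With an overall charge of −4 the chromium centre must be in the +2 oxidation state. Chromium is a group-6 element; Cr(II) is therefore d⁴. Iodide is a weak-field ligand for a first-row metal, so the complex is high-spin. The t₂g³e_g¹ (high-spin) configuration has an unevenly filled e_g set; the Jahn–Teller theorem predicts a tetragonal distortion (typically axial elongation) to lift the degeneracy.
[Cr(bipy)₂(phen)]³⁺: 2,2′-bipyridine is neutral; 1,10-phenanthroline is neutral; balancing the +3 overall charge requires Cr(III). Cr sits in group 6, so the d-electron count is 6 − 3 = 3. The d³ configuration leaves the e_g set evenly filled (or empty) — no strong Jahn–Teller driving force.

[CrI₆]⁴−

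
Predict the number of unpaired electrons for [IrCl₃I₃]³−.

0

Each chloride is −1; each iodide is −1; balancing the −3 overall charge requires Ir(III).
Group 9 minus oxidation state 3 gives a d⁶ configuration.
The spin state decides the count: a 5d ion has a large Δₒ and is invariably low-spin.
An octahedral low-spin d⁶ ion is t₂g⁶e_g⁰, giving 0 unpaired electrons.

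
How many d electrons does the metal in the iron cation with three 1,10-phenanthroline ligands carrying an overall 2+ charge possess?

1,10-phenanthroline is neutral; balancing the +2 overall charge requires Fe(II).
Fe sits in group 8, so the d-electron count is 8 − 2 = 6.

d⁶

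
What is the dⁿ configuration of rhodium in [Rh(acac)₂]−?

d⁸

Ligand charges: each acetylacetonate is −1. With an overall charge of −1 the rhodium centre must be in the +1 oxidation state.
Rh sits in group 9, so the d-electron count is 9 − 1 = 8.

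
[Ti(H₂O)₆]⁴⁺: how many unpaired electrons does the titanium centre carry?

0 unpaired electrons

Ligand charges: water is neutral. With an overall charge of +4 the titanium centre must be in the +4 oxidation state.
Group 4 minus oxidation state 4 gives a d⁰ configuration.
In an octahedral field the d⁰ configuration is t₂g⁰e_g⁰, giving 0 unpaired electrons.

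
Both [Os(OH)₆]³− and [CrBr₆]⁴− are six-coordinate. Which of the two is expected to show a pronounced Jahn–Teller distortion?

[CrBr₆]⁴−

[Os(OH)₆]³−: Ligand charges: each hydroxide is −1. With an overall charge of −3 the osmium centre must be in the +3 oxidation state. Osmium is a group-8 element; Os(III) is therefore d⁵. A 5d ion has a large Δₒ and is invariably low-spin. The d⁵ configuration leaves the e_g set evenly filled (or empty) — no strong Jahn–Teller driving force.
[CrBr₆]⁴−: Each bromide is −1; balancing the −4 overall charge requires Cr(II). Group 6 minus oxidation state 2 gives a d⁴ configuration. Bromide is a weak-field ligand for a first-row metal, so the complex is high-spin. The t₂g³e_g¹ (high-spin) configuration has an unevenly filled e_g set; the Jahn–Teller theorem predicts a tetragonal distortion (typically axial elongation) to lift the degeneracy.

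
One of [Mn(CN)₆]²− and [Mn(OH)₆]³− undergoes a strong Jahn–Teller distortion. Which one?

[Mn(CN)₆]²−: Ligand charges: each cyanide is −1. With an overall charge of −2 the manganese centre must be in the +4 oxidation state. Manganese is a group-7 element; Mn(IV) is therefore d³. The d³ configuration leaves the e_g set evenly filled (or empty) — no strong Jahn–Teller driving force.
[Mn(OH)₆]³−: Each hydroxide is −1; balancing the −3 overall charge requires Mn(III). Group 7 minus oxidation state 3 gives a d⁴ configuration. Hydroxide is a weak-field ligand for a first-row metal, so the complex is high-spin. The t₂g³e_g¹ (high-spin) configuration has an unevenly filled e_g set; the Jahn–Teller theorem predicts a tetragonal distortion (typically axial elongation) to lift the degeneracy.

[Mn(OH)₆]³−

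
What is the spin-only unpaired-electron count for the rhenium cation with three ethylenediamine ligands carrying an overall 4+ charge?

3

Ethylenediamine is neutral; balancing the +4 overall charge requires Re(IV).
Rhenium is a group-7 element; Re(IV) is therefore d³.
Counting donor atoms: 3×ethylenediamine (bidentate) → 6 donors. Coordination number = 6.
In an octahedral field the d³ configuration is t₂g³e_g⁰ (only one arrangement possible), giving 3 unpaired electrons.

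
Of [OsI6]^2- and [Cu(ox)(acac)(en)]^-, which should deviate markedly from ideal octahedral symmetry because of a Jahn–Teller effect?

[Cu(ox)(acac)(en)]^-

[OsI6]^2-: Ligand charges: each iodide is −1. With an overall charge of −2 the osmium centre must be in the +4 oxidation state. Osmium is a group-8 element; Os(IV) is therefore d⁴. A 5d ion has a large Δₒ and is invariably low-spin. The d⁴ configuration leaves the e_g set evenly filled (or empty) — no strong Jahn–Teller driving force.
[Cu(ox)(acac)(en)]^-: Summing ligand charges against the −1 overall charge gives an oxidation state of +2 for copper. Copper is a group-11 element; Cu(II) is therefore d⁹. The t₂g⁶e_g³ configuration has an unevenly filled e_g set; the Jahn–Teller theorem predicts a tetragonal distortion (typically axial elongation) to lift the degeneracy.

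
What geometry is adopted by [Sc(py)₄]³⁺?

tetrahedral

Ligand charges: pyridine is neutral. With an overall charge of +3 the scandium centre must be in the +3 oxidation state.
Sc sits in group 3, so the d-electron count is 3 − 3 = 0.
With 4 monodentate ligands the coordination number is 4.
A d⁰ ion has no crystal-field stabilisation preference between square planar and tetrahedral, so four ligands adopt the sterically favoured tetrahedral geometry.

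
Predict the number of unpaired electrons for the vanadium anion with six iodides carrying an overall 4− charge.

Summing ligand charges against the −4 overall charge gives an oxidation state of +2 for vanadium.
V sits in group 5, so the d-electron count is 5 − 2 = 3.
In an octahedral field the d³ configuration is t₂g³e_g⁰ (only one arrangement possible), giving 3 unpaired electrons.

3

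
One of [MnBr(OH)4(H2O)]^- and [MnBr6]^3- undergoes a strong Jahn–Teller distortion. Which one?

[MnBr(OH)4(H2O)]^-: Ligand charges: each bromide is −1; each hydroxide is −1; water is neutral. With an overall charge of −1 the manganese centre must be in the +4 oxidation state. Group 7 minus oxidation state 4 gives a d³ configuration. The d³ configuration leaves the e_g set evenly filled (or empty) — no strong Jahn–Teller driving force.
[MnBr6]^3-: Summing ligand charges against the −3 overall charge gives an oxidation state of +3 for manganese. Group 7 minus oxidation state 3 gives a d⁴ configuration. Bromide is a weak-field ligand for a first-row metal, so the complex is high-spin. The t₂g³e_g¹ (high-spin) configuration has an unevenly filled e_g set; the Jahn–Teller theorem predicts a tetragonal distortion (typically axial elongation) to lift the degeneracy.

[MnBr6]^3-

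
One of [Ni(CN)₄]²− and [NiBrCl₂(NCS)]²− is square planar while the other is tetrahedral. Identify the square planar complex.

For [Ni(CN)₄]²−: Summing ligand charges against the −2 overall charge gives an oxidation state of +2 for nickel. Group 10 minus oxidation state 2 gives a d⁸ configuration. Cyanide is a strong-field ligand (high in the spectrochemical series). A 3d d⁸ ion with strong-field ligands gains enough CFSE to favour square planar over tetrahedral. → square planar.
For [NiBrCl₂(NCS)]²−: Summing ligand charges against the −2 overall charge gives an oxidation state of +2 for nickel. Ni sits in group 10, so the d-electron count is 10 − 2 = 8. Bromide, chloride, and isothiocyanate are weak-field ligands. With weak-field ligands the CFSE gain from square planar is small, so a 3d d⁸ ion takes the sterically preferred tetrahedral geometry. → tetrahedral.

[Ni(CN)₄]²−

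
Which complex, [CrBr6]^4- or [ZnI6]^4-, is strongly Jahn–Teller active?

[CrBr6]^4-: Ligand charges: each bromide is −1. With an overall charge of −4 the chromium centre must be in the +2 oxidation state. Cr sits in group 6, so the d-electron count is 6 − 2 = 4. Bromide is a weak-field ligand for a first-row metal, so the complex is high-spin. The t₂g³e_g¹ (high-spin) configuration has an unevenly filled e_g set; the Jahn–Teller theorem predicts a tetragonal distortion (typically axial elongation) to lift the degeneracy.
[ZnI6]^4-: Summing ligand charges against the −4 overall charge gives an oxidation state of +2 for zinc. Zinc is a group-12 element; Zn(II) is therefore d¹⁰. The d¹⁰ configuration leaves the e_g set evenly filled (or empty) — no strong Jahn–Teller driving force.

[CrBr6]^4-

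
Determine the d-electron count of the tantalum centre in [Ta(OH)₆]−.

Each hydroxide is −1; balancing the −1 overall charge requires Ta(V).
Group 5 minus oxidation state 5 gives a d⁰ configuration.

d0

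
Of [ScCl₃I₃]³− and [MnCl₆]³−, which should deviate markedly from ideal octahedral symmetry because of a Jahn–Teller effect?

[MnCl₆]³−

[ScCl₃I₃]³−: Summing ligand charges against the −3 overall charge gives an oxidation state of +3 for scandium. Scandium is a group-3 element; Sc(III) is therefore d⁰. The d⁰ configuration leaves the e_g set evenly filled (or empty) — no strong Jahn–Teller driving force.
[MnCl₆]³−: Summing ligand charges against the −3 overall charge gives an oxidation state of +3 for manganese. Manganese is a group-7 element; Mn(III) is therefore d⁴. Chloride is a weak-field ligand for a first-row metal, so the complex is high-spin. The t₂g³e_g¹ (high-spin) configuration has an unevenly filled e_g set; the Jahn–Teller theorem predicts a tetragonal distortion (typically axial elongation) to lift the degeneracy.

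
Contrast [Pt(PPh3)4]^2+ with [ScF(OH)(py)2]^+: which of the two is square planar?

For [Pt(PPh3)4]^2+: Summing ligand charges against the +2 overall charge gives an oxidation state of +2 for platinum. Pt sits in group 10, so the d-electron count is 10 − 2 = 8. A 5d d⁸ ion has a large crystal-field splitting; square planar leaves the high-energy d_{x²−y²} orbital empty and maximises CFSE. → square planar.
For [ScF(OH)(py)2]^+: Each fluoride is −1; each hydroxide is −1; pyridine is neutral; balancing the +1 overall charge requires Sc(III). Sc sits in group 3, so the d-electron count is 3 − 3 = 0. A d⁰ ion has no crystal-field stabilisation preference between square planar and tetrahedral, so four ligands adopt the sterically favoured tetrahedral geometry. → tetrahedral.

[Pt(PPh3)4]^2+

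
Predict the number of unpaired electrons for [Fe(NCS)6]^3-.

Summing ligand charges against the −3 overall charge gives an oxidation state of +3 for iron.
Iron is a group-8 element; Fe(III) is therefore d⁵.
The spin state decides the count: Isothiocyanate is a weak-field ligand for a first-row metal, so the complex is high-spin.
An octahedral high-spin d⁵ ion is t₂g³e_g², giving 5 unpaired electrons.

5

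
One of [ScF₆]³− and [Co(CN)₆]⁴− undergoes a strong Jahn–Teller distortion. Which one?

[ScF₆]³−: Ligand charges: each fluoride is −1. With an overall charge of −3 the scandium centre must be in the +3 oxidation state. Group 3 minus oxidation state 3 gives a d⁰ configuration. The d⁰ configuration leaves the e_g set evenly filled (or empty) — no strong Jahn–Teller driving force.
[Co(CN)₆]⁴−: Summing ligand charges against the −4 overall charge gives an oxidation state of +2 for cobalt. Co sits in group 9, so the d-electron count is 9 − 2 = 7. Cyanide is a strong-field ligand (high in the spectrochemical series) for a first-row metal, so the complex is low-spin. The t₂g⁶e_g¹ (low-spin) configuration has an unevenly filled e_g set; the Jahn–Teller theorem predicts a tetragonal distortion (typically axial elongation) to lift the degeneracy.

[Co(CN)₆]⁴−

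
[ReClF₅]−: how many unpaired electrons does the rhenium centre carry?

2

Summing ligand charges against the −1 overall charge gives an oxidation state of +5 for rhenium.
Rhenium is a group-7 element; Re(V) is therefore d².
In an octahedral field the d² configuration is t₂g²e_g⁰ (only one arrangement possible), giving 2 unpaired electrons.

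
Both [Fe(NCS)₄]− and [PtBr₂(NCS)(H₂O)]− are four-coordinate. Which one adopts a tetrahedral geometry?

[Fe(NCS)₄]−

For [Fe(NCS)₄]−: Summing ligand charges against the −1 overall charge gives an oxidation state of +3 for iron. Group 8 minus oxidation state 3 gives a d⁵ configuration. A high-spin d⁵ ion has zero CFSE in either geometry, so four ligands adopt the sterically favoured tetrahedral geometry. → tetrahedral.
For [PtBr₂(NCS)(H₂O)]−: Ligand charges: each bromide is −1; each isothiocyanate is −1; water is neutral. With an overall charge of −1 the platinum centre must be in the +2 oxidation state. Pt sits in group 10, so the d-electron count is 10 − 2 = 8. A 5d d⁸ ion has a large crystal-field splitting; square planar leaves the high-energy d_{x²−y²} orbital empty and maximises CFSE. → square planar.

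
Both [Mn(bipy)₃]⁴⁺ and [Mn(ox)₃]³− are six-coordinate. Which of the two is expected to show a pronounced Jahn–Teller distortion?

[Mn(bipy)₃]⁴⁺: 2,2′-bipyridine is neutral; balancing the +4 overall charge requires Mn(IV). Group 7 minus oxidation state 4 gives a d³ configuration. The d³ configuration leaves the e_g set evenly filled (or empty) — no strong Jahn–Teller driving force.
[Mn(ox)₃]³−: Ligand charges: each oxalate is −2. With an overall charge of −3 the manganese centre must be in the +3 oxidation state. Group 7 minus oxidation state 3 gives a d⁴ configuration. Oxalate is a weak-field ligand for a first-row metal, so the complex is high-spin. The t₂g³e_g¹ (high-spin) configuration has an unevenly filled e_g set; the Jahn–Teller theorem predicts a tetragonal distortion (typically axial elongation) to lift the degeneracy.

[Mn(ox)₃]³−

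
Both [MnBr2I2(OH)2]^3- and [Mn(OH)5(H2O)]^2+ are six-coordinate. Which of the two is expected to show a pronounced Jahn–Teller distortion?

[MnBr2I2(OH)2]^3-: Summing ligand charges against the −3 overall charge gives an oxidation state of +3 for manganese. Group 7 minus oxidation state 3 gives a d⁴ configuration. Bromide, hydroxide, and iodide are weak-field ligands for a first-row metal, so the complex is high-spin. The t₂g³e_g¹ (high-spin) configuration has an unevenly filled e_g set; the Jahn–Teller theorem predicts a tetragonal distortion (typically axial elongation) to lift the degeneracy.
[Mn(OH)5(H2O)]^2+: Ligand charges: each hydroxide is −1; water is neutral. With an overall charge of +2 the manganese centre must be in the +7 oxidation state. Mn sits in group 7, so the d-electron count is 7 − 7 = 0. The d⁰ configuration leaves the e_g set evenly filled (or empty) — no strong Jahn–Teller driving force.

[MnBr2I2(OH)2]^3-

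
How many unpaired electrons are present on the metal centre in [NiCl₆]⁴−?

2 unpaired electrons

Summing ligand charges against the −4 overall charge gives an oxidation state of +2 for nickel.
Group 10 minus oxidation state 2 gives a d⁸ configuration.
In an octahedral field the d⁸ configuration is t₂g⁶e_g² (only one arrangement possible), giving 2 unpaired electrons.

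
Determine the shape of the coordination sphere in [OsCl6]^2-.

octahedral

Ligand charges: each chloride is −1. With an overall charge of −2 the osmium centre must be in the +4 oxidation state.
Os sits in group 8, so the d-electron count is 8 − 4 = 4.
Coordination number: 6.
Six donors around a single metal centre give an octahedral coordination sphere.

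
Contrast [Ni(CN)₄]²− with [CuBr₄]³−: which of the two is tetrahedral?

[CuBr₄]³−

For [Ni(CN)₄]²−: Each cyanide is −1; balancing the −2 overall charge requires Ni(II). Ni sits in group 10, so the d-electron count is 10 − 2 = 8. Cyanide is a strong-field ligand (high in the spectrochemical series). A 3d d⁸ ion with strong-field ligands gains enough CFSE to favour square planar over tetrahedral. → square planar.
For [CuBr₄]³−: Summing ligand charges against the −3 overall charge gives an oxidation state of +1 for copper. Cu sits in group 11, so the d-electron count is 11 − 1 = 10. A d¹⁰ ion has no crystal-field stabilisation preference between square planar and tetrahedral, so four ligands adopt the sterically favoured tetrahedral geometry. → tetrahedral.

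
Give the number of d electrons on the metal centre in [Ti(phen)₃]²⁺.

1,10-phenanthroline is neutral; balancing the +2 overall charge requires Ti(II).
Ti sits in group 4, so the d-electron count is 4 − 2 = 2.

d²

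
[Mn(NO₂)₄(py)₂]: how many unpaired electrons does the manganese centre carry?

Summing ligand charges against the 0 overall charge gives an oxidation state of +4 for manganese.
Group 7 minus oxidation state 4 gives a d³ configuration.
In an octahedral field the d³ configuration is t₂g³e_g⁰ (only one arrangement possible), giving 3 unpaired electrons.

3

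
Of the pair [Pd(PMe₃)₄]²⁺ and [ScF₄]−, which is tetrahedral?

[ScF₄]−

For [Pd(PMe₃)₄]²⁺: Trimethylphosphine is neutral; balancing the +2 overall charge requires Pd(II). Group 10 minus oxidation state 2 gives a d⁸ configuration. A 4d d⁸ ion has a large crystal-field splitting; square planar leaves the high-energy d_{x²−y²} orbital empty and maximises CFSE. → square planar.
For [ScF₄]−: Each fluoride is −1; balancing the −1 overall charge requires Sc(III). Sc sits in group 3, so the d-electron count is 3 − 3 = 0. A d⁰ ion has no crystal-field stabilisation preference between square planar and tetrahedral, so four ligands adopt the sterically favoured tetrahedral geometry. → tetrahedral.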